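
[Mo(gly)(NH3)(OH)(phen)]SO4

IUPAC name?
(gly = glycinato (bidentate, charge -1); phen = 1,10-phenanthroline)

ammine(glycinato)hydroxo(1,10-phenanthroline)molybdenum(IV) sulfate

The 1 sulfate counter-ion carries a total charge of -2, so each complex ion is 2+.
Ligand charges: 1×glycinato (-1 each), 1×ammine (neutral), 1×hydroxo (-1 each), 1×1,10-phenanthroline (neutral); total -2. So Mo + (-2) = 2+, giving Mo = +4.
Ligands are named alphabetically: ammine before glycinato before hydroxo before phenanthroline.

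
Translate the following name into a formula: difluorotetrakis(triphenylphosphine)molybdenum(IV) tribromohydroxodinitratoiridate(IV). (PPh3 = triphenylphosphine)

Cation [Mo…]: ligand charges -2, Mo(IV) ⇒ ion charge 2+.
Anion [Ir…]: ligand charges -6, Ir(IV) ⇒ ion charge 2−.
One 2+ cation balances one 2− anion.

[MoF2(PPh3)4][IrBr3(NO3)2(OH)]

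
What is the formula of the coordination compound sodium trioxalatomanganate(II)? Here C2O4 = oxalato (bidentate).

Na4[Mn(C2O4)3]

Ligands: 3 oxalato (C2O4, -2). Ligand charge sum = -6.
Charge balance with sodium (+1) requires 1 complex ion per 4 sodium.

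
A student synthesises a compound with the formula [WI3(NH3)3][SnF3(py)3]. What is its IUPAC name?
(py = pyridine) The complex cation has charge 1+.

The complex cation is given as 1+; its ligand charges sum to -3, so W = +4.
A 1:1 salt means the anion carries the equal and opposite charge, 1−.
Anion: ligand charges sum to -3; for the ion to be 1−, Sn = +2.

triamminetriiodotungsten(IV) trifluorotris(pyridine)stannate(II)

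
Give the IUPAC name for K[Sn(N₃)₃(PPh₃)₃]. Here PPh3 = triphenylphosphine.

potassium triazidotris(triphenylphosphine)stannate(II)

The 1 potassium counter-ion carries a total charge of +1, so each complex ion is 1−.
Ligand charges: 3×azido (-1 each), 3×triphenylphosphine (neutral); total -3. So Sn + (-3) = 1−, giving Sn = +2.
Ligands are named alphabetically: azido before triphenylphosphine.
The complex ion is anionic, so tin takes the -ate form stannate(II).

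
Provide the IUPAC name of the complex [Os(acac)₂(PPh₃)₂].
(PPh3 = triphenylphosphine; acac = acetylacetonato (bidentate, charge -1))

bis(acetylacetonato)bis(triphenylphosphine)osmium(II)

There is no counter-ion, so the complex is neutral overall.
Ligand charges: 2×triphenylphosphine (neutral), 2×acetylacetonato (-1 each); total -2. So Os + (-2) = 0, giving Os = +2.
Ligands are named alphabetically: acetylacetonato before triphenylphosphine.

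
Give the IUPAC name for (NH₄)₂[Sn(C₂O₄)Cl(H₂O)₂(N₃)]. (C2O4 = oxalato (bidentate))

ammonium diaquaazidochlorooxalatostannate(II)

The 2 ammonium counter-ions carry a total charge of +2, so each complex ion is 2−.
Ligand charges: 2×aqua (neutral), 1×azido (-1 each), 1×oxalato (-2 each), 1×chloro (-1 each); total -4. So Sn + (-4) = 2−, giving Sn = +2.
The complex ion is anionic, so tin takes the -ate form stannate(II).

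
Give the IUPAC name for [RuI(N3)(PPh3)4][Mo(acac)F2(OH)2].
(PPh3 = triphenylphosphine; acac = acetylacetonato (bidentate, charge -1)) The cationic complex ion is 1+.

Both ions are complex: the cation is named first with the plain metal name, the anion second with the -ate form; each ion's ligands are alphabetised independently.
The complex cation is given as 1+; its ligand charges sum to -2, so Ru = +3.
A 1:1 salt means the anion carries the equal and opposite charge, 1−.
Anion: ligand charges sum to -5; for the ion to be 1−, Mo = +4.

azidoiodotetrakis(triphenylphosphine)ruthenium(III) (acetylacetonato)difluorodihydroxomolybdate(IV)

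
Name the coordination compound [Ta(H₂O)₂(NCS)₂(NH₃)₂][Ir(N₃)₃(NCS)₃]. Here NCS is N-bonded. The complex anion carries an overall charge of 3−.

The complex anion is given as 3−; its ligand charges sum to -6, so Ir = +3.
A 1:1 salt means the cation carries the equal and opposite charge, 3+.
Cation: ligand charges sum to -2; for the ion to be 3+, Ta = +5.

diamminediaquadiisothiocyanatotantalum(V) triazidotriisothiocyanatoiridate(III)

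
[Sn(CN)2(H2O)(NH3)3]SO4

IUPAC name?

The 1 sulfate counter-ion carries a total charge of -2, so each complex ion is 2+.
Ligand charges: 3×ammine (neutral), 1×aqua (neutral), 2×cyano (-1 each); total -2. So Sn + (-2) = 2+, giving Sn = +4.
Ligands are named alphabetically: ammine before aqua before cyano.

triammineaquadicyanotin(IV) sulfate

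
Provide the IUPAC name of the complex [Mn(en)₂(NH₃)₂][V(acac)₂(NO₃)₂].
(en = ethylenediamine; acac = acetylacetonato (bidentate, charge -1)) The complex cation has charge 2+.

Both ions are complex: the cation is named first with the plain metal name, the anion second with the -ate form; each ion's ligands are alphabetised independently.
The complex cation is given as 2+; its ligand charges sum to 0, so Mn = +2.
A 1:1 salt means the anion carries the equal and opposite charge, 2−.
Anion: ligand charges sum to -4; for the ion to be 2−, V = +2.

diamminebis(ethylenediamine)manganese(II) bis(acetylacetonato)dinitratovanadate(II)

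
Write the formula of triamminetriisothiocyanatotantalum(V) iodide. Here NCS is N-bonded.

Ligands: 3 ammine (NH3, neutral), 3 isothiocyanato (NCS, -1). Ligand charge sum = -3.
With Ta in oxidation state +5, the complex ion is [Ta...]^2+.
Charge balance with iodide (-1) requires 1 complex ion per 2 iodide.

[Ta(NCS)3(NH3)3]I2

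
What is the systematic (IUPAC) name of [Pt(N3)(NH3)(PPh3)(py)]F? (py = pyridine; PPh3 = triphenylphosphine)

ammineazido(pyridine)(triphenylphosphine)platinum(II) fluoride

The 1 fluoride counter-ion carries a total charge of -1, so each complex ion is 1+.
Ligand charges: 1×pyridine (neutral), 1×ammine (neutral), 1×triphenylphosphine (neutral), 1×azido (-1 each); total -1. So Pt + (-1) = 1+, giving Pt = +2.
Ligands are named alphabetically: ammine before azido before pyridine before triphenylphosphine.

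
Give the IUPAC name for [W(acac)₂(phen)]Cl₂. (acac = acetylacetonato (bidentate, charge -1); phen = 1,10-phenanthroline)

The 2 chloride counter-ions carry a total charge of -2, so each complex ion is 2+.
Ligand charges: 2×acetylacetonato (-1 each), 1×1,10-phenanthroline (neutral); total -2. So W + (-2) = 2+, giving W = +4.
Ligands are named alphabetically: acetylacetonato before phenanthroline.

bis(acetylacetonato)(1,10-phenanthroline)tungsten(IV) chloride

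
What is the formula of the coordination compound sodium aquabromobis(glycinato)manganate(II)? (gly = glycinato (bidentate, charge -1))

Ligands: 1 bromo (Br, -1), 2 glycinato (gly, -1), 1 aqua (H2O, neutral). Ligand charge sum = -3.
With Mn in oxidation state +2, the complex ion is [Mn...]^1−.
Charge balance with sodium (+1) requires 1 complex ion per 1 sodium.

Na[MnBr(gly)2(H2O)]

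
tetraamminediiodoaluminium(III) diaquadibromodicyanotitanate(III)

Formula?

Cation [Al…]: ligand charges -2, Al(III) ⇒ ion charge 1+.
Anion [Ti…]: ligand charges -4, Ti(III) ⇒ ion charge 1−.

[AlI2(NH3)4][TiBr2(CN)2(H2O)2]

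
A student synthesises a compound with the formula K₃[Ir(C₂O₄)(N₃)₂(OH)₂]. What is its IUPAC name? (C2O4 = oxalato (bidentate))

The 3 potassium counter-ions carry a total charge of +3, so each complex ion is 3−.
Ligand charges: 2×azido (-1 each), 2×hydroxo (-1 each), 1×oxalato (-2 each); total -6. So Ir + (-6) = 3−, giving Ir = +3.
The complex ion is anionic, so iridium takes the -ate form iridate(III).

potassium diazidodihydroxooxalatoiridate(III)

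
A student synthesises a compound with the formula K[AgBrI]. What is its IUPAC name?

The 1 potassium counter-ion carries a total charge of +1, so each complex ion is 1−.
Ligand charges: 1×iodo (-1 each), 1×bromo (-1 each); total -2. So Ag + (-2) = 1−, giving Ag = +1.
The complex ion is anionic, so silver takes the -ate form argentate(I).

potassium bromoiodoargentate(I)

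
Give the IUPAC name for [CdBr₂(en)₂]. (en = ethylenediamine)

dibromobis(ethylenediamine)cadmium(II)

There is no counter-ion, so the complex is neutral overall.
Ligand charges: 2×ethylenediamine (neutral), 2×bromo (-1 each); total -2. So Cd + (-2) = 0, giving Cd = +2.
Ligands are named alphabetically: bromo before ethylenediamine.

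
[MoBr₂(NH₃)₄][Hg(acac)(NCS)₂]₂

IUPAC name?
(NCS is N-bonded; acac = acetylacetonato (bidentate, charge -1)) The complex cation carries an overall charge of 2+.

tetraamminedibromomolybdenum(IV) (acetylacetonato)diisothiocyanatomercurate(II)

Both ions are complex: the cation is named first with the plain metal name, the anion second with the -ate form; each ion's ligands are alphabetised independently.
The complex cation is given as 2+; its ligand charges sum to -2, so Mo = +4.
With 2 anions per cation, each anion must be 2/2 = 1−.
Anion: ligand charges sum to -3; for the ion to be 1−, Hg = +2.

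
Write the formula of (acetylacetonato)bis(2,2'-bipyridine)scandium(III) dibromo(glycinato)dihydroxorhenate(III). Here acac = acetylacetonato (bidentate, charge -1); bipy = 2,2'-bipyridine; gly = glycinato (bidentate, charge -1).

[Sc(acac)(bipy)2][ReBr2(gly)(OH)2]

Cation [Sc…]: ligand charges -1, Sc(III) ⇒ ion charge 2+.
Anion [Re…]: ligand charges -5, Re(III) ⇒ ion charge 2−.
One 2+ cation balances one 2− anion.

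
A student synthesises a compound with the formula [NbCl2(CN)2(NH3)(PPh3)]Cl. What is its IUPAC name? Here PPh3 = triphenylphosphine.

amminedichlorodicyano(triphenylphosphine)niobium(V) chloride

The 1 chloride counter-ion carries a total charge of -1, so each complex ion is 1+.
Ligand charges: 2×chloro (-1 each), 2×cyano (-1 each), 1×triphenylphosphine (neutral), 1×ammine (neutral); total -4. So Nb + (-4) = 1+, giving Nb = +5.
Ligands are named alphabetically: ammine before chloro before cyano before triphenylphosphine.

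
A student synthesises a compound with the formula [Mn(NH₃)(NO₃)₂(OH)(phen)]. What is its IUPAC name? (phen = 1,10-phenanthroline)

There is no counter-ion, so the complex is neutral overall.
Ligand charges: 1×hydroxo (-1 each), 1×ammine (neutral), 2×nitrato (-1 each), 1×1,10-phenanthroline (neutral); total -3. So Mn + (-3) = 0, giving Mn = +3.
Ligands are named alphabetically: ammine before hydroxo before nitrato before phenanthroline.

amminehydroxodinitrato(1,10-phenanthroline)manganese(III)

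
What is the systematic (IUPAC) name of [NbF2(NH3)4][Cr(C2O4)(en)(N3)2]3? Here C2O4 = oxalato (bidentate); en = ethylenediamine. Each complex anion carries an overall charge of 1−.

The complex anion is given as 1−; its ligand charges sum to -4, so Cr = +3.
With 3 anions per cation, the cation must be 3×1 = 3+.
Cation: ligand charges sum to -2; for the ion to be 3+, Nb = +5.

tetraamminedifluoroniobium(V) diazido(ethylenediamine)oxalatochromate(III)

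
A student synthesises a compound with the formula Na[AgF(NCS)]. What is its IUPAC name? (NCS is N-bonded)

The 1 sodium counter-ion carries a total charge of +1, so each complex ion is 1−.
Ligand charges: 1×isothiocyanato (-1 each), 1×fluoro (-1 each); total -2. So Ag + (-2) = 1−, giving Ag = +1.
The complex ion is anionic, so silver takes the -ate form argentate(I).

sodium fluoroisothiocyanatoargentate(I)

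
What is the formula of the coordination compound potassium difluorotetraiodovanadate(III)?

K3[VF2I4]

Ligands: 2 fluoro (F, -1), 4 iodo (I, -1). Ligand charge sum = -6.
With V in oxidation state +3, the complex ion is [V...]^3−.
Charge balance with potassium (+1) requires 1 complex ion per 3 potassium.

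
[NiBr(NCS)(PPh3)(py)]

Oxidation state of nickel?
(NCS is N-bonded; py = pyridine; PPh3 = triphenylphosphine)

+2

No counter-ion: the bracketed complex is neutral.
Ligand charges: 1×Br = -1; 1×NCS = -1; 1×py neutral; 1×PPh3 neutral; sum -2.
Ni + (-2) = 0 ⇒ Ni is +2.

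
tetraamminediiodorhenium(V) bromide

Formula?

Ligands: 2 iodo (I, -1), 4 ammine (NH3, neutral). Ligand charge sum = -2.
With Re in oxidation state +5, the complex ion is [Re...]^3+.
Charge balance with bromide (-1) requires 1 complex ion per 3 bromide.

[ReI2(NH3)4]Br3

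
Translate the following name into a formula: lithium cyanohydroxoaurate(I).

Ligands: 1 cyano (CN, -1), 1 hydroxo (OH, -1). Ligand charge sum = -2.
With Au in oxidation state +1, the complex ion is [Au...]^1−.
Charge balance with lithium (+1) requires 1 complex ion per 1 lithium.

Li[Au(CN)(OH)]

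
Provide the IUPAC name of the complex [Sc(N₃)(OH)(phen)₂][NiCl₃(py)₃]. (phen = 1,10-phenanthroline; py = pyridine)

Both ions are complex: the cation is named first with the plain metal name, the anion second with the -ate form; each ion's ligands are alphabetised independently.
Scandium is always +3 in its complexes; the cation's ligand charges sum to -2, so the complex cation is 1+.
A 1:1 salt means the anion carries the equal and opposite charge, 1−.
Anion: ligand charges sum to -3; for the ion to be 1−, Ni = +2.

azidohydroxobis(1,10-phenanthroline)scandium(III) trichlorotris(pyridine)nickelate(II)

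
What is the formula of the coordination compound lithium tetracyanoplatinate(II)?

Ligands: 4 cyano (CN, -1). Ligand charge sum = -4.
With Pt in oxidation state +2, the complex ion is [Pt...]^2−.
Charge balance with lithium (+1) requires 1 complex ion per 2 lithium.

Li2[Pt(CN)4]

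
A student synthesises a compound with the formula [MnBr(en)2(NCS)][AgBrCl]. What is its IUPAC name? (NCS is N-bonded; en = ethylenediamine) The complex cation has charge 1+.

Both ions are complex: the cation is named first with the plain metal name, the anion second with the -ate form; each ion's ligands are alphabetised independently.
The complex cation is given as 1+; its ligand charges sum to -2, so Mn = +3.
A 1:1 salt means the anion carries the equal and opposite charge, 1−.
Anion: ligand charges sum to -2; for the ion to be 1−, Ag = +1.

bromobis(ethylenediamine)isothiocyanatomanganese(III) bromochloroargentate(I)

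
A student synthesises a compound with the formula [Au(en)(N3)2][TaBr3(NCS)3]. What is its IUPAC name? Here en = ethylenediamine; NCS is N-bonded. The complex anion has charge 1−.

diazido(ethylenediamine)gold(III) tribromotriisothiocyanatotantalate(V)

The complex anion is given as 1−; its ligand charges sum to -6, so Ta = +5.
A 1:1 salt means the cation carries the equal and opposite charge, 1+.
Cation: ligand charges sum to -2; for the ion to be 1+, Au = +3.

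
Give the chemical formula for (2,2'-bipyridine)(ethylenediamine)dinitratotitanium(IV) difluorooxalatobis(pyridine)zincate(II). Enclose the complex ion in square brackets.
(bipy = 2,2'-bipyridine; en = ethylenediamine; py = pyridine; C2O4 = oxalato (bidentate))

Cation [Ti…]: ligand charges -2, Ti(IV) ⇒ ion charge 2+.
Anion [Zn…]: ligand charges -4, Zn(II) ⇒ ion charge 2−.
One 2+ cation balances one 2− anion.

[Ti(bipy)(en)(NO3)2][Zn(C2O4)F2(py)2]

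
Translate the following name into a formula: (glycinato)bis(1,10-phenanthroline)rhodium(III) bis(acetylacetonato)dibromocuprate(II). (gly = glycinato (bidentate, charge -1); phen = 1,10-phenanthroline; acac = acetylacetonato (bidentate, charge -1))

[Rh(gly)(phen)2][Cu(acac)2Br2]

Cation [Rh…]: ligand charges -1, Rh(III) ⇒ ion charge 2+.
Anion [Cu…]: ligand charges -4, Cu(II) ⇒ ion charge 2−.
One 2+ cation balances one 2− anion.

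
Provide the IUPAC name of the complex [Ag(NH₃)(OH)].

There is no counter-ion, so the complex is neutral overall.
Ligand charges: 1×hydroxo (-1 each), 1×ammine (neutral); total -1. So Ag + (-1) = 0, giving Ag = +1.
Ligands are named alphabetically: ammine before hydroxo.

amminehydroxosilver(I)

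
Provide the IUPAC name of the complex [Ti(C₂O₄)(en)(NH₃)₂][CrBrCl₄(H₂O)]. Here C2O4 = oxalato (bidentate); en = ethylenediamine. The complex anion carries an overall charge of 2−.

Both ions are complex: the cation is named first with the plain metal name, the anion second with the -ate form; each ion's ligands are alphabetised independently.
The complex anion is given as 2−; its ligand charges sum to -5, so Cr = +3.
A 1:1 salt means the cation carries the equal and opposite charge, 2+.
Cation: ligand charges sum to -2; for the ion to be 2+, Ti = +4.

diammine(ethylenediamine)oxalatotitanium(IV) aquabromotetrachlorochromate(III)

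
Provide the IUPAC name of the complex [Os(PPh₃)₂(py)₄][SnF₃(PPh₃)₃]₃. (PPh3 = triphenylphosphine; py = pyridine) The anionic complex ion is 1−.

The complex anion is given as 1−; its ligand charges sum to -3, so Sn = +2.
With 3 anions per cation, the cation must be 3×1 = 3+.
Cation: ligand charges sum to 0; for the ion to be 3+, Os = +3.

tetrakis(pyridine)bis(triphenylphosphine)osmium(III) trifluorotris(triphenylphosphine)stannate(II)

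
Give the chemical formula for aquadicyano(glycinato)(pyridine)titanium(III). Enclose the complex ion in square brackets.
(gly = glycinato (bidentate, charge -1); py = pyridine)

[Ti(CN)2(gly)(H2O)(py)]

Ligands: 1 glycinato (gly, -1), 2 cyano (CN, -1), 1 aqua (H2O, neutral), 1 pyridine (py, neutral). Ligand charge sum = -3.
With Ti in oxidation state +3, the complex ion is [Ti...].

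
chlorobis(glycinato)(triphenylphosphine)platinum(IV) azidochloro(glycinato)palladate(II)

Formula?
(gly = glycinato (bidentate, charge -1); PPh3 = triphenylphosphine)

[PtCl(gly)2(PPh3)][PdCl(gly)(N3)]

Cation [Pt…]: ligand charges -3, Pt(IV) ⇒ ion charge 1+.
Anion [Pd…]: ligand charges -3, Pd(II) ⇒ ion charge 1−.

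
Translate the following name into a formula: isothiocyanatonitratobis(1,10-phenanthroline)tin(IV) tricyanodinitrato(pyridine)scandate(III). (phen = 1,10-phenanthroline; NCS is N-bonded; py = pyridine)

[Sn(NCS)(NO3)(phen)2][Sc(CN)3(NO3)2(py)]

Cation [Sn…]: ligand charges -2, Sn(IV) ⇒ ion charge 2+.
Anion [Sc…]: ligand charges -5, Sc(III) ⇒ ion charge 2−.
One 2+ cation balances one 2− anion.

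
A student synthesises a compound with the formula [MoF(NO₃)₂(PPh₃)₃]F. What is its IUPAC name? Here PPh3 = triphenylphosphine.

fluorodinitratotris(triphenylphosphine)molybdenum(IV) fluoride

The 1 fluoride counter-ion carries a total charge of -1, so each complex ion is 1+.
Ligand charges: 1×fluoro (-1 each), 3×triphenylphosphine (neutral), 2×nitrato (-1 each); total -3. So Mo + (-3) = 1+, giving Mo = +4.
Ligands are named alphabetically: fluoro before nitrato before triphenylphosphine.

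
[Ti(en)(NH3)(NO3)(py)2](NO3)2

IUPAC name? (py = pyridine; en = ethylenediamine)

ammine(ethylenediamine)nitratobis(pyridine)titanium(III) nitrate

The 2 nitrate counter-ions carry a total charge of -2, so each complex ion is 2+.
Ligand charges: 2×pyridine (neutral), 1×ethylenediamine (neutral), 1×nitrato (-1 each), 1×ammine (neutral); total -1. So Ti + (-1) = 2+, giving Ti = +3.
Ligands are named alphabetically: ammine before ethylenediamine before nitrato before pyridine.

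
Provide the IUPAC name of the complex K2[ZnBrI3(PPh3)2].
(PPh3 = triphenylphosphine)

The 2 potassium counter-ions carry a total charge of +2, so each complex ion is 2−.
Ligand charges: 2×triphenylphosphine (neutral), 3×iodo (-1 each), 1×bromo (-1 each); total -4. So Zn + (-4) = 2−, giving Zn = +2.
The complex ion is anionic, so zinc takes the -ate form zincate(II).

potassium bromotriiodobis(triphenylphosphine)zincate(II)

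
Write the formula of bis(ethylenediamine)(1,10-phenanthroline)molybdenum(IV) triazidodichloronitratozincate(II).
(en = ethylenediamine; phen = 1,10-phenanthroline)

[Mo(en)2(phen)][ZnCl2(N3)3(NO3)]

Cation [Mo…]: ligand charges 0, Mo(IV) ⇒ ion charge 4+.
Anion [Zn…]: ligand charges -6, Zn(II) ⇒ ion charge 4−.
One 4+ cation balances one 4− anion.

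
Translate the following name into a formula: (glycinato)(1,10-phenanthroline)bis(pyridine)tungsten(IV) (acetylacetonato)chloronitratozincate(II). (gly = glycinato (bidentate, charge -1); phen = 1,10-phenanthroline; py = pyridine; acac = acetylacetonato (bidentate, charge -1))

[W(gly)(phen)(py)2][Zn(acac)Cl(NO3)]3

Cation [W…]: ligand charges -1, W(IV) ⇒ ion charge 3+.
Anion [Zn…]: ligand charges -3, Zn(II) ⇒ ion charge 1−.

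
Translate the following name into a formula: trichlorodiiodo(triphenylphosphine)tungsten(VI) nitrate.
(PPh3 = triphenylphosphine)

[WCl3I2(PPh3)]NO3

Ligands: 3 chloro (Cl, -1), 1 triphenylphosphine (PPh3, neutral), 2 iodo (I, -1). Ligand charge sum = -5.
With W in oxidation state +6, the complex ion is [W...]^1+.
Charge balance with nitrate (-1) requires 1 complex ion per 1 nitrate.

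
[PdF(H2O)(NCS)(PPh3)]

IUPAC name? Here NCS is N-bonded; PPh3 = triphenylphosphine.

aquafluoroisothiocyanato(triphenylphosphine)palladium(II)

There is no counter-ion, so the complex is neutral overall.
Ligand charges: 1×isothiocyanato (-1 each), 1×aqua (neutral), 1×triphenylphosphine (neutral), 1×fluoro (-1 each); total -2. So Pd + (-2) = 0, giving Pd = +2.
Ligands are named alphabetically: aqua before fluoro before isothiocyanato before triphenylphosphine.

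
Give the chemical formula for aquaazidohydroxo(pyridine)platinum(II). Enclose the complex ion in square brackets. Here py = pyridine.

[Pt(H2O)(N3)(OH)(py)]

Ligands: 1 pyridine (py, neutral), 1 aqua (H2O, neutral), 1 hydroxo (OH, -1), 1 azido (N3, -1). Ligand charge sum = -2.
With Pt in oxidation state +2, the complex ion is [Pt...].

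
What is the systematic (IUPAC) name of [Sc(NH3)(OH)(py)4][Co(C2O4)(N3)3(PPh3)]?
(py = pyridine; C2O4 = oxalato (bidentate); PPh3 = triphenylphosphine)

Both ions are complex: the cation is named first with the plain metal name, the anion second with the -ate form; each ion's ligands are alphabetised independently.
Scandium is always +3 in its complexes; the cation's ligand charges sum to -1, so the complex cation is 2+.
A 1:1 salt means the anion carries the equal and opposite charge, 2−.
Anion: ligand charges sum to -5; for the ion to be 2−, Co = +3.

amminehydroxotetrakis(pyridine)scandium(III) triazidooxalato(triphenylphosphine)cobaltate(III)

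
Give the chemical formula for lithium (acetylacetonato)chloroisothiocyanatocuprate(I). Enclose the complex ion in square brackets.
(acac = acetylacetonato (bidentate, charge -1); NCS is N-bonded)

Ligands: 1 acetylacetonato (acac, -1), 1 chloro (Cl, -1), 1 isothiocyanato (NCS, -1). Ligand charge sum = -3.
With Cu in oxidation state +1, the complex ion is [Cu...]^2−.
Charge balance with lithium (+1) requires 1 complex ion per 2 lithium.

Li2[Cu(acac)Cl(NCS)]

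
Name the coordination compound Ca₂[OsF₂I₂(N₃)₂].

The 2 calcium counter-ions carry a total charge of +4, so each complex ion is 4−.
Ligand charges: 2×iodo (-1 each), 2×fluoro (-1 each), 2×azido (-1 each); total -6. So Os + (-6) = 4−, giving Os = +2.
Ligands are named alphabetically: azido before fluoro before iodo.
The complex ion is anionic, so osmium takes the -ate form osmate(II).

calcium diazidodifluorodiiodoosmate(II)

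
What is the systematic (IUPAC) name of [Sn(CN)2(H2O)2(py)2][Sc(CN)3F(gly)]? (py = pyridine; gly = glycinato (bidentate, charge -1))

diaquadicyanobis(pyridine)tin(IV) tricyanofluoro(glycinato)scandate(III)

Both ions are complex: the cation is named first with the plain metal name, the anion second with the -ate form; each ion's ligands are alphabetised independently.
Scandium is always +3 in its complexes; the anion's ligand charges sum to -5, so the complex anion is 2−.
A 1:1 salt means the cation carries the equal and opposite charge, 2+.
Cation: ligand charges sum to -2; for the ion to be 2+, Sn = +4.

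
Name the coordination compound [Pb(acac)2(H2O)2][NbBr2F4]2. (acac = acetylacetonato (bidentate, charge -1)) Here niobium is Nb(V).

bis(acetylacetonato)diaqualead(IV) dibromotetrafluoroniobate(V)

Both ions are complex: the cation is named first with the plain metal name, the anion second with the -ate form; each ion's ligands are alphabetised independently.
Nb is given as +5; the anion's ligand charges sum to -6, so the complex anion is 1−.
With 2 anions per cation, the cation must be 2×1 = 2+.
Cation: ligand charges sum to -2; for the ion to be 2+, Pb = +4.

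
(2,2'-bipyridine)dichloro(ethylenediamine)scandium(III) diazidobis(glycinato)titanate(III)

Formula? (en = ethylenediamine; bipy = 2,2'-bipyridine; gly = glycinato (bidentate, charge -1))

[Sc(bipy)Cl2(en)][Ti(gly)2(N3)2]

Cation [Sc…]: ligand charges -2, Sc(III) ⇒ ion charge 1+.
Anion [Ti…]: ligand charges -4, Ti(III) ⇒ ion charge 1−.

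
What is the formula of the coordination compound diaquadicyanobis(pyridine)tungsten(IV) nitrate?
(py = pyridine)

[W(CN)2(H2O)2(py)2](NO3)2

Ligands: 2 aqua (H2O, neutral), 2 cyano (CN, -1), 2 pyridine (py, neutral). Ligand charge sum = -2.
With W in oxidation state +4, the complex ion is [W...]^2+.
Charge balance with nitrate (-1) requires 1 complex ion per 2 nitrate.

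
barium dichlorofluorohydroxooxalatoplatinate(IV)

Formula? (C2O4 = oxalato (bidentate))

Ligands: 1 fluoro (F, -1), 2 chloro (Cl, -1), 1 hydroxo (OH, -1), 1 oxalato (C2O4, -2). Ligand charge sum = -6.
With Pt in oxidation state +4, the complex ion is [Pt...]^2−.
Charge balance with barium (+2) requires 1 complex ion per 1 barium.

Ba[Pt(C2O4)Cl2F(OH)]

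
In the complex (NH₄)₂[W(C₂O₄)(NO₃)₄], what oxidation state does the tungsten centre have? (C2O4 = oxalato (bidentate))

+4

2 ammonium outside the brackets (+1 each) → the complex ion is 2−.
Ligand charges: 1×C2O4 = -2; 4×NO3 = -4; sum -6.
W + (-6) = 2− ⇒ W is +4.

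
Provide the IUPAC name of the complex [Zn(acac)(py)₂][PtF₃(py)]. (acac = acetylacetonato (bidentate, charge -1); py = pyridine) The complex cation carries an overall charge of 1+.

(acetylacetonato)bis(pyridine)zinc(II) trifluoro(pyridine)platinate(II)

The complex cation is given as 1+; its ligand charges sum to -1, so Zn = +2.
A 1:1 salt means the anion carries the equal and opposite charge, 1−.
Anion: ligand charges sum to -3; for the ion to be 1−, Pt = +2.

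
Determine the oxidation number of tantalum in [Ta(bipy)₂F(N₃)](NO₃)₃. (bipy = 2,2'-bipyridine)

+5

3 nitrate outside the brackets (-1 each) → the complex ion is 3+.
Ligand charges: 2×bipy neutral; 1×F = -1; 1×N3 = -1; sum -2.
Ta + (-2) = 3+ ⇒ Ta is +5.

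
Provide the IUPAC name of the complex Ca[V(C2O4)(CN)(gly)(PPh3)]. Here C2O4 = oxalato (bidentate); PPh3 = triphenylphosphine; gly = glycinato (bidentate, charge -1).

The 1 calcium counter-ion carries a total charge of +2, so each complex ion is 2−.
Ligand charges: 1×oxalato (-2 each), 1×triphenylphosphine (neutral), 1×cyano (-1 each), 1×glycinato (-1 each); total -4. So V + (-4) = 2−, giving V = +2.
Ligands are named alphabetically: cyano before glycinato before oxalato before triphenylphosphine.
The complex ion is anionic, so vanadium takes the -ate form vanadate(II).

calcium cyano(glycinato)oxalato(triphenylphosphine)vanadate(II)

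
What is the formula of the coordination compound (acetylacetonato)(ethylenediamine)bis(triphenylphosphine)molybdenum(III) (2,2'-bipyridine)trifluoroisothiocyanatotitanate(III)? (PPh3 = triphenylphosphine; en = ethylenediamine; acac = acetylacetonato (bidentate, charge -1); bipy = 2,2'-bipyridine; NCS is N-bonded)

Cation [Mo…]: ligand charges -1, Mo(III) ⇒ ion charge 2+.
Anion [Ti…]: ligand charges -4, Ti(III) ⇒ ion charge 1−.

[Mo(acac)(en)(PPh3)2][Ti(bipy)F3(NCS)]2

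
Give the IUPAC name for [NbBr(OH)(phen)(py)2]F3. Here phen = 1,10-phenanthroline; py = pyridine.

bromohydroxo(1,10-phenanthroline)bis(pyridine)niobium(V) fluoride

The 3 fluoride counter-ions carry a total charge of -3, so each complex ion is 3+.
Ligand charges: 1×bromo (-1 each), 1×1,10-phenanthroline (neutral), 1×hydroxo (-1 each), 2×pyridine (neutral); total -2. So Nb + (-2) = 3+, giving Nb = +5.
Ligands are named alphabetically: bromo before hydroxo before phenanthroline before pyridine.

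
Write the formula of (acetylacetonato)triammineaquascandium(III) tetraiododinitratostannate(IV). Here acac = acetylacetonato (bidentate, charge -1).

Cation [Sc…]: ligand charges -1, Sc(III) ⇒ ion charge 2+.
Anion [Sn…]: ligand charges -6, Sn(IV) ⇒ ion charge 2−.

[Sc(acac)(H2O)(NH3)3][SnI4(NO3)2]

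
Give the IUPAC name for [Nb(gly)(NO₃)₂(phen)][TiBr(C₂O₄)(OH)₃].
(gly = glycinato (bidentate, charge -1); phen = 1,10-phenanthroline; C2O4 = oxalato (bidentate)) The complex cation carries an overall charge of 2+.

(glycinato)dinitrato(1,10-phenanthroline)niobium(V) bromotrihydroxooxalatotitanate(IV)

Both ions are complex: the cation is named first with the plain metal name, the anion second with the -ate form; each ion's ligands are alphabetised independently.
The complex cation is given as 2+; its ligand charges sum to -3, so Nb = +5.
A 1:1 salt means the anion carries the equal and opposite charge, 2−.
Anion: ligand charges sum to -6; for the ion to be 2−, Ti = +4.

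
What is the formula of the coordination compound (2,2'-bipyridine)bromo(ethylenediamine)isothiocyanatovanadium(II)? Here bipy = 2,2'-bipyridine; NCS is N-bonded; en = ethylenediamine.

[V(bipy)Br(en)(NCS)]

Ligands: 1 2,2'-bipyridine (bipy, neutral), 1 isothiocyanato (NCS, -1), 1 ethylenediamine (en, neutral), 1 bromo (Br, -1). Ligand charge sum = -2.
With V in oxidation state +2, the complex ion is [V...].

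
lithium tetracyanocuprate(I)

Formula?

Ligands: 4 cyano (CN, -1). Ligand charge sum = -4.
Charge balance with lithium (+1) requires 1 complex ion per 3 lithium.

Li3[Cu(CN)4]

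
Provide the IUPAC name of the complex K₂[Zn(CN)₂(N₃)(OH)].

potassium azidodicyanohydroxozincate(II)

The 2 potassium counter-ions carry a total charge of +2, so each complex ion is 2−.
Ligand charges: 2×cyano (-1 each), 1×azido (-1 each), 1×hydroxo (-1 each); total -4. So Zn + (-4) = 2−, giving Zn = +2.
Ligands are named alphabetically: azido before cyano before hydroxo.
The complex ion is anionic, so zinc takes the -ate form zincate(II).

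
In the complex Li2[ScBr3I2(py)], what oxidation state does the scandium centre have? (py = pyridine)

+3

2 lithium outside the brackets (+1 each) → the complex ion is 2−.
Ligand charges: 2×I = -2; 1×py neutral; 3×Br = -3; sum -5.
Sc + (-5) = 2− ⇒ Sc is +3.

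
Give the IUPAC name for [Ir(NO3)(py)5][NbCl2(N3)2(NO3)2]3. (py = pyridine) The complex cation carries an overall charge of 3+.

nitratopentakis(pyridine)iridium(IV) diazidodichlorodinitratoniobate(V)

Both ions are complex: the cation is named first with the plain metal name, the anion second with the -ate form; each ion's ligands are alphabetised independently.
The complex cation is given as 3+; its ligand charges sum to -1, so Ir = +4.
With 3 anions per cation, each anion must be 3/3 = 1−.
Anion: ligand charges sum to -6; for the ion to be 1−, Nb = +5.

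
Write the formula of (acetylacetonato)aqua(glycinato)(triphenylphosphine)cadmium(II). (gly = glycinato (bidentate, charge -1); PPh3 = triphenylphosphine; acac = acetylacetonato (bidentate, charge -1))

[Cd(acac)(gly)(H2O)(PPh3)]

Ligands: 1 aqua (H2O, neutral), 1 glycinato (gly, -1), 1 triphenylphosphine (PPh3, neutral), 1 acetylacetonato (acac, -1). Ligand charge sum = -2.
With Cd in oxidation state +2, the complex ion is [Cd...].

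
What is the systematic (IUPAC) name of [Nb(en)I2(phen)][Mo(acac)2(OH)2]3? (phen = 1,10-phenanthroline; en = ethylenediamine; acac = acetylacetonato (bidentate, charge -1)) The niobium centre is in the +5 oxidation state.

Nb is given as +5; the cation's ligand charges sum to -2, so the complex cation is 3+.
With 3 anions per cation, each anion must be 3/3 = 1−.
Anion: ligand charges sum to -4; for the ion to be 1−, Mo = +3.

(ethylenediamine)diiodo(1,10-phenanthroline)niobium(V) bis(acetylacetonato)dihydroxomolybdate(III)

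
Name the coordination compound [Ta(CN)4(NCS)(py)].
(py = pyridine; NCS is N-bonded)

tetracyanoisothiocyanato(pyridine)tantalum(V)

There is no counter-ion, so the complex is neutral overall.
Ligand charges: 4×cyano (-1 each), 1×pyridine (neutral), 1×isothiocyanato (-1 each); total -5. So Ta + (-5) = 0, giving Ta = +5.
Ligands are named alphabetically: cyano before isothiocyanato before pyridine.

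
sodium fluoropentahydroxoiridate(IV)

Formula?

Ligands: 1 fluoro (F, -1), 5 hydroxo (OH, -1). Ligand charge sum = -6.
With Ir in oxidation state +4, the complex ion is [Ir...]^2−.
Charge balance with sodium (+1) requires 1 complex ion per 2 sodium.

Na2[IrF(OH)5]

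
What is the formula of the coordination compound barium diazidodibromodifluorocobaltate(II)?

Ligands: 2 azido (N3, -1), 2 bromo (Br, -1), 2 fluoro (F, -1). Ligand charge sum = -6.
With Co in oxidation state +2, the complex ion is [Co...]^4−.
Charge balance with barium (+2) requires 1 complex ion per 2 barium.

Ba2[CoBr2F2(N3)2]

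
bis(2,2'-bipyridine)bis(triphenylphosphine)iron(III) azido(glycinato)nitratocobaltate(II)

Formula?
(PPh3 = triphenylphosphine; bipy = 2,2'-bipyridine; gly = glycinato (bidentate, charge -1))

[Fe(bipy)2(PPh3)2][Co(gly)(N3)(NO3)]3

Cation [Fe…]: ligand charges 0, Fe(III) ⇒ ion charge 3+.
Anion [Co…]: ligand charges -3, Co(II) ⇒ ion charge 1−.
One 3+ cation requires 3 of the 1− anion.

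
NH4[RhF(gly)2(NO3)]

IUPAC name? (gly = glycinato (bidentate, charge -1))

ammonium fluorobis(glycinato)nitratorhodate(III)

The 1 ammonium counter-ion carries a total charge of +1, so each complex ion is 1−.
Ligand charges: 1×nitrato (-1 each), 1×fluoro (-1 each), 2×glycinato (-1 each); total -4. So Rh + (-4) = 1−, giving Rh = +3.
Ligands are named alphabetically: fluoro before glycinato before nitrato.
The complex ion is anionic, so rhodium takes the -ate form rhodate(III).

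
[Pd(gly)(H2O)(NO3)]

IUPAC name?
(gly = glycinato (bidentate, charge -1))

aqua(glycinato)nitratopalladium(II)

There is no counter-ion, so the complex is neutral overall.
Ligand charges: 1×glycinato (-1 each), 1×nitrato (-1 each), 1×aqua (neutral); total -2. So Pd + (-2) = 0, giving Pd = +2.
Ligands are named alphabetically: aqua before glycinato before nitrato.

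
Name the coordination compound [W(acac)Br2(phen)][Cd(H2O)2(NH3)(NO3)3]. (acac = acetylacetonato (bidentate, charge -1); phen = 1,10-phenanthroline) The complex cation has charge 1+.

(acetylacetonato)dibromo(1,10-phenanthroline)tungsten(IV) amminediaquatrinitratocadmate(II)

Both ions are complex: the cation is named first with the plain metal name, the anion second with the -ate form; each ion's ligands are alphabetised independently.
The complex cation is given as 1+; its ligand charges sum to -3, so W = +4.
A 1:1 salt means the anion carries the equal and opposite charge, 1−.
Anion: ligand charges sum to -3; for the ion to be 1−, Cd = +2.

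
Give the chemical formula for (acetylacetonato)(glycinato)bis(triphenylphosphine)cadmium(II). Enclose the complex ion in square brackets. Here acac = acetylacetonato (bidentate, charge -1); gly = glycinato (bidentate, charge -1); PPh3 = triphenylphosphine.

[Cd(acac)(gly)(PPh3)2]

Ligands: 1 acetylacetonato (acac, -1), 1 glycinato (gly, -1), 2 triphenylphosphine (PPh3, neutral). Ligand charge sum = -2.
With Cd in oxidation state +2, the complex ion is [Cd...].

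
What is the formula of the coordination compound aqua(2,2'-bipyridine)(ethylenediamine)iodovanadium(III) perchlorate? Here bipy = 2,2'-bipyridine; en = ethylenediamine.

Ligands: 1 2,2'-bipyridine (bipy, neutral), 1 aqua (H2O, neutral), 1 iodo (I, -1), 1 ethylenediamine (en, neutral). Ligand charge sum = -1.
With V in oxidation state +3, the complex ion is [V...]^2+.
Charge balance with perchlorate (-1) requires 1 complex ion per 2 perchlorate.

[V(bipy)(en)(H2O)I](ClO4)2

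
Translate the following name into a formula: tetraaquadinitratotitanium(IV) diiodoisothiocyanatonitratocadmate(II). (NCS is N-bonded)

Cation [Ti…]: ligand charges -2, Ti(IV) ⇒ ion charge 2+.
Anion [Cd…]: ligand charges -4, Cd(II) ⇒ ion charge 2−.
One 2+ cation balances one 2− anion.

[Ti(H2O)4(NO3)2][CdI2(NCS)(NO3)]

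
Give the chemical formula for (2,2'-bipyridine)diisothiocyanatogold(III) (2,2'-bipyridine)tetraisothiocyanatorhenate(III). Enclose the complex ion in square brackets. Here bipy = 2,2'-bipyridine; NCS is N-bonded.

Cation [Au…]: ligand charges -2, Au(III) ⇒ ion charge 1+.
Anion [Re…]: ligand charges -4, Re(III) ⇒ ion charge 1−.
One 1+ cation balances one 1− anion.

[Au(bipy)(NCS)2][Re(bipy)(NCS)4]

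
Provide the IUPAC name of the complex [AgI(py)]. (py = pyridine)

There is no counter-ion, so the complex is neutral overall.
Ligand charges: 1×pyridine (neutral), 1×iodo (-1 each); total -1. So Ag + (-1) = 0, giving Ag = +1.
Ligands are named alphabetically: iodo before pyridine.

iodo(pyridine)silver(I)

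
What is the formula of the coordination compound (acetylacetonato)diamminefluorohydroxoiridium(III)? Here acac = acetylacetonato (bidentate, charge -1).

Ligands: 1 fluoro (F, -1), 1 acetylacetonato (acac, -1), 1 hydroxo (OH, -1), 2 ammine (NH3, neutral). Ligand charge sum = -3.
With Ir in oxidation state +3, the complex ion is [Ir...].

[Ir(acac)F(NH3)2(OH)]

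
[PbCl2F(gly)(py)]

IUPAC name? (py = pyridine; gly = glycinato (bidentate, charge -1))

There is no counter-ion, so the complex is neutral overall.
Ligand charges: 1×pyridine (neutral), 1×glycinato (-1 each), 2×chloro (-1 each), 1×fluoro (-1 each); total -4. So Pb + (-4) = 0, giving Pb = +4.
Ligands are named alphabetically: chloro before fluoro before glycinato before pyridine.

dichlorofluoro(glycinato)(pyridine)lead(IV)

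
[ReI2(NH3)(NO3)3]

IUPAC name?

There is no counter-ion, so the complex is neutral overall.
Ligand charges: 2×iodo (-1 each), 1×ammine (neutral), 3×nitrato (-1 each); total -5. So Re + (-5) = 0, giving Re = +5.
Ligands are named alphabetically: ammine before iodo before nitrato.

amminediiodotrinitratorhenium(V)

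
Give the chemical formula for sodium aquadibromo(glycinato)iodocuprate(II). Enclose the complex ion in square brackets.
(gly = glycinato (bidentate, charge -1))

Ligands: 1 aqua (H2O, neutral), 2 bromo (Br, -1), 1 glycinato (gly, -1), 1 iodo (I, -1). Ligand charge sum = -4.
Charge balance with sodium (+1) requires 1 complex ion per 2 sodium.

Na2[CuBr2(gly)(H2O)I]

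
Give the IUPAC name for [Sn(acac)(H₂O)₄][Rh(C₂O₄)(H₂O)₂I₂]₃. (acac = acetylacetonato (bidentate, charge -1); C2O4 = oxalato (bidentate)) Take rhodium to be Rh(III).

Both ions are complex: the cation is named first with the plain metal name, the anion second with the -ate form; each ion's ligands are alphabetised independently.
Rh is given as +3; the anion's ligand charges sum to -4, so the complex anion is 1−.
With 3 anions per cation, the cation must be 3×1 = 3+.
Cation: ligand charges sum to -1; for the ion to be 3+, Sn = +4.

(acetylacetonato)tetraaquatin(IV) diaquadiiodooxalatorhodate(III)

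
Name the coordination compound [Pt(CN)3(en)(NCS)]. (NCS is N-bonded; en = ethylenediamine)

There is no counter-ion, so the complex is neutral overall.
Ligand charges: 1×isothiocyanato (-1 each), 3×cyano (-1 each), 1×ethylenediamine (neutral); total -4. So Pt + (-4) = 0, giving Pt = +4.
Ligands are named alphabetically: cyano before ethylenediamine before isothiocyanato.

tricyano(ethylenediamine)isothiocyanatoplatinum(IV)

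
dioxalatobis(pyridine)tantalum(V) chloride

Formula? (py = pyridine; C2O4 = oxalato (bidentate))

[Ta(C2O4)2(py)2]Cl

Ligands: 2 pyridine (py, neutral), 2 oxalato (C2O4, -2). Ligand charge sum = -4.
Charge balance with chloride (-1) requires 1 complex ion per 1 chloride.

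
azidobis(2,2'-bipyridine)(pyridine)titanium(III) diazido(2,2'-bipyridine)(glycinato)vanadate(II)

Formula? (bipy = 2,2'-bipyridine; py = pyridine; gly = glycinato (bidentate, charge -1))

Cation [Ti…]: ligand charges -1, Ti(III) ⇒ ion charge 2+.
Anion [V…]: ligand charges -3, V(II) ⇒ ion charge 1−.

[Ti(bipy)2(N3)(py)][V(bipy)(gly)(N3)2]2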